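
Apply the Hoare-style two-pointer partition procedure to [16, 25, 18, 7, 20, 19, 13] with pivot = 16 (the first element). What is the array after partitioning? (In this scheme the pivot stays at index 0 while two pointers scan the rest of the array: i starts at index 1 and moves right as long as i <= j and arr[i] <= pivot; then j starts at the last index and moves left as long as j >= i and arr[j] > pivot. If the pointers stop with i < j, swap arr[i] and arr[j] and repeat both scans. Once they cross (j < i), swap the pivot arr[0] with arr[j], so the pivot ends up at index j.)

Hoare-style two-pointer partition with pivot = 16:

Initial array: [16, 25, 18, 7, 20, 19, 13]

Pointers start at i = 1, j = 6.
i stops at index 1 (arr[1]=25 > 16), j stops at index 6 (arr[6]=13 <= 16): swap arr[1] and arr[6], array becomes [16, 13, 18, 7, 20, 19, 25]
i stops at index 2 (arr[2]=18 > 16), j stops at index 3 (arr[3]=7 <= 16): swap arr[2] and arr[3], array becomes [16, 13, 7, 18, 20, 19, 25]
i ends at 3, j ends at 2: the pointers have crossed (j < i), so scanning stops.

Swap pivot arr[0] with arr[2] to place pivot at position 2: [7, 13, 16, 18, 20, 19, 25]
Pivot position: 2

After partitioning with pivot 16, the array becomes [7, 13, 16, 18, 20, 19, 25]. The pivot is placed at index 2. All elements to the left of the pivot are <= 16, and all elements to the right are > 16.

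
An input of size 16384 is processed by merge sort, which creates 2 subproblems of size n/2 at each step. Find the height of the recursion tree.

For divide and conquer with division factor 2:

Problem sizes at each level:
Level 0: 16384
Level 1: 8192
Level 2: 4096
Level 3: 2048
Level 4: 1024
Level 5: 512
Level 6: 256
Level 7: 128
Level 8: 64
Level 9: 32
Level 10: 16
Level 11: 8
Level 12: 4
Level 13: 2
Level 14: 1

The root is level 0 and the size-1 base case is level 14 (the tree spans levels 0 through 14, i.e. 15 levels counting the root), so the depth is the number of divisions: log_2(16384) = 14

The recursion tree depth is log_2(16384) = 14. At each level, the problem size is divided by 2, so it takes 14 divisions to reduce to a base case of size 1. The algorithm makes 2 recursive calls at each level.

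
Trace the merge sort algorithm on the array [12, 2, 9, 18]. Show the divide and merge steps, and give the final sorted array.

Merge sort trace:

Split: [12, 2, 9, 18] -> [12, 2] and [9, 18]
  Split: [12, 2] -> [12] and [2]
  Merge: [12] + [2] -> [2, 12]
  Split: [9, 18] -> [9] and [18]
  Merge: [9] + [18] -> [9, 18]
Merge: [2, 12] + [9, 18] -> [2, 9, 12, 18]

Final sorted array: [2, 9, 12, 18]

The merge sort proceeds by recursively splitting the array and merging sorted halves.
After all merges, the sorted array is [2, 9, 12, 18].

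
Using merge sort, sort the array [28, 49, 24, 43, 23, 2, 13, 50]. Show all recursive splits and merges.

Merge sort trace:

Split: [28, 49, 24, 43, 23, 2, 13, 50] -> [28, 49, 24, 43] and [23, 2, 13, 50]
  Split: [28, 49, 24, 43] -> [28, 49] and [24, 43]
    Split: [28, 49] -> [28] and [49]
    Merge: [28] + [49] -> [28, 49]
    Split: [24, 43] -> [24] and [43]
    Merge: [24] + [43] -> [24, 43]
  Merge: [28, 49] + [24, 43] -> [24, 28, 43, 49]
  Split: [23, 2, 13, 50] -> [23, 2] and [13, 50]
    Split: [23, 2] -> [23] and [2]
    Merge: [23] + [2] -> [2, 23]
    Split: [13, 50] -> [13] and [50]
    Merge: [13] + [50] -> [13, 50]
  Merge: [2, 23] + [13, 50] -> [2, 13, 23, 50]
Merge: [24, 28, 43, 49] + [2, 13, 23, 50] -> [2, 13, 23, 24, 28, 43, 49, 50]

Final sorted array: [2, 13, 23, 24, 28, 43, 49, 50]

The merge sort proceeds by recursively splitting the array and merging sorted halves.
After all merges, the sorted array is [2, 13, 23, 24, 28, 43, 49, 50].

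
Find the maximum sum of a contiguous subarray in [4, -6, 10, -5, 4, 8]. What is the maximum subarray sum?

Using Kadane's algorithm on [4, -6, 10, -5, 4, 8]:

Scanning through the array:
Position 1 (value -6): max_ending_here = -2, max_so_far = 4
Position 2 (value 10): max_ending_here = 10, max_so_far = 10
Position 3 (value -5): max_ending_here = 5, max_so_far = 10
Position 4 (value 4): max_ending_here = 9, max_so_far = 10
Position 5 (value 8): max_ending_here = 17, max_so_far = 17

Maximum subarray: [10, -5, 4, 8]
Maximum sum: 17

The maximum subarray is [10, -5, 4, 8] with sum 17. This subarray runs from index 2 to index 5.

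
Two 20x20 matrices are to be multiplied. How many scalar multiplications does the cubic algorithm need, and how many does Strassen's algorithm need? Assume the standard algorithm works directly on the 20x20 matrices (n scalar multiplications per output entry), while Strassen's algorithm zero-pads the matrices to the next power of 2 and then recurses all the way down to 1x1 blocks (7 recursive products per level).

Matrix multiplication for 20x20 matrices:

Strassen's algorithm requires power-of-2 dimensions. Pad 20x20 to 32x32 (next power of 2).

Standard algorithm: 20^3 = 8000 multiplications
Strassen's algorithm: 7^(log2(32)) = 7^5 = 16807 multiplications
Difference: 8000 - 16807 = -8807 (Strassen uses MORE here due to padding overhead — for small or just-over-power-of-2 n, padding can outweigh the per-level savings)

Standard: 8000 multiplications (20^3). Strassen: 16807 multiplications (7^5, after padding to 32x32). Strassen reduces 8 recursive multiplications to 7 at each level.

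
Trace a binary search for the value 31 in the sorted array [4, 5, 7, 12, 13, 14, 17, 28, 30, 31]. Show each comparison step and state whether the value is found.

Binary search for 31 in [4, 5, 7, 12, 13, 14, 17, 28, 30, 31]:

lo=0, hi=9, mid=4, arr[mid]=13 -> 13 < 31, search right half
lo=5, hi=9, mid=7, arr[mid]=28 -> 28 < 31, search right half
lo=8, hi=9, mid=8, arr[mid]=30 -> 30 < 31, search right half
lo=9, hi=9, mid=9, arr[mid]=31 -> Found target at index 9!

Binary search finds 31 at index 9 after 4 comparisons. The search repeatedly halves the search space by comparing with the middle element.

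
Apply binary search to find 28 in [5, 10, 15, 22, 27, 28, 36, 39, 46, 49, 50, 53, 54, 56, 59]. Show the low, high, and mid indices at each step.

Binary search for 28 in [5, 10, 15, 22, 27, 28, 36, 39, 46, 49, 50, 53, 54, 56, 59]:

lo=0, hi=14, mid=7, arr[mid]=39 -> 39 > 28, search left half
lo=0, hi=6, mid=3, arr[mid]=22 -> 22 < 28, search right half
lo=4, hi=6, mid=5, arr[mid]=28 -> Found target at index 5!

Binary search finds 28 at index 5 after 3 comparisons. The search repeatedly halves the search space by comparing with the middle element.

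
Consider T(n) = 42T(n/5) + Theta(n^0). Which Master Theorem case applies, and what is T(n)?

Master Theorem for T(n) = 42T(n/5) + O(n^0):

a = 42, b = 5, c = 0
log_b(a) = log_5(42) = 2.3223

Case 1: c = 0 < log_5(42) = 2.3223
T(n) = O(n^(log_5 42))

For T(n) = 42T(n/5) + O(n^0): log_5(42) = 2.3223. This is Case 1 of the Master Theorem (c < log_b(a), work dominated by leaves), giving O(n^(log_5 42)).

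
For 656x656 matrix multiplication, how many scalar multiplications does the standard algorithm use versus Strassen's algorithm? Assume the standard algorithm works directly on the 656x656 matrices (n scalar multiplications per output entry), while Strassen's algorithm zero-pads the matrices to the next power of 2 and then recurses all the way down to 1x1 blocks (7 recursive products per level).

Matrix multiplication for 656x656 matrices:

Strassen's algorithm requires power-of-2 dimensions. Pad 656x656 to 1024x1024 (next power of 2).

Standard algorithm: 656^3 = 282300416 multiplications
Strassen's algorithm: 7^(log2(1024)) = 7^10 = 282475249 multiplications
Difference: 282300416 - 282475249 = -174833 (Strassen uses MORE here due to padding overhead — for small or just-over-power-of-2 n, padding can outweigh the per-level savings)

Standard: 282300416 multiplications (656^3). Strassen: 282475249 multiplications (7^10, after padding to 1024x1024). Strassen reduces 8 recursive multiplications to 7 at each level.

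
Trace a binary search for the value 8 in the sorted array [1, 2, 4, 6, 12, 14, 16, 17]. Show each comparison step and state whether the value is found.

Binary search for 8 in [1, 2, 4, 6, 12, 14, 16, 17]:

lo=0, hi=7, mid=3, arr[mid]=6 -> 6 < 8, search right half
lo=4, hi=7, mid=5, arr[mid]=14 -> 14 > 8, search left half
lo=4, hi=4, mid=4, arr[mid]=12 -> 12 > 8, search left half
lo=4 > hi=3, target 8 not found

Binary search determines that 8 is not in the array after 3 comparisons. The search space was exhausted without finding the target.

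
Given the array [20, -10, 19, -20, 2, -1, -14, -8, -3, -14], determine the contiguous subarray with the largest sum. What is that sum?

Using Kadane's algorithm on [20, -10, 19, -20, 2, -1, -14, -8, -3, -14]:

Scanning through the array:
Position 1 (value -10): max_ending_here = 10, max_so_far = 20
Position 2 (value 19): max_ending_here = 29, max_so_far = 29
Position 3 (value -20): max_ending_here = 9, max_so_far = 29
Position 4 (value 2): max_ending_here = 11, max_so_far = 29
Position 5 (value -1): max_ending_here = 10, max_so_far = 29
Position 6 (value -14): max_ending_here = -4, max_so_far = 29
Position 7 (value -8): max_ending_here = -8, max_so_far = 29
Position 8 (value -3): max_ending_here = -3, max_so_far = 29
Position 9 (value -14): max_ending_here = -14, max_so_far = 29

Maximum subarray: [20, -10, 19]
Maximum sum: 29

The maximum subarray is [20, -10, 19] with sum 29. This subarray runs from index 0 to index 2.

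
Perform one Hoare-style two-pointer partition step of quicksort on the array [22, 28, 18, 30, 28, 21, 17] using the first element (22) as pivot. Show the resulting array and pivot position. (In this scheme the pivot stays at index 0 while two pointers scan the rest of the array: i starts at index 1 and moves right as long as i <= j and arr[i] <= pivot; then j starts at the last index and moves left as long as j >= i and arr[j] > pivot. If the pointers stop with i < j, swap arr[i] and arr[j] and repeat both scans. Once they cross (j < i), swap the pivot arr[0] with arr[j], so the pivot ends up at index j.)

Hoare-style two-pointer partition with pivot = 22:

Initial array: [22, 28, 18, 30, 28, 21, 17]

Pointers start at i = 1, j = 6.
i stops at index 1 (arr[1]=28 > 22), j stops at index 6 (arr[6]=17 <= 22): swap arr[1] and arr[6], array becomes [22, 17, 18, 30, 28, 21, 28]
i stops at index 3 (arr[3]=30 > 22), j stops at index 5 (arr[5]=21 <= 22): swap arr[3] and arr[5], array becomes [22, 17, 18, 21, 28, 30, 28]
i ends at 4, j ends at 3: the pointers have crossed (j < i), so scanning stops.

Swap pivot arr[0] with arr[3] to place pivot at position 3: [21, 17, 18, 22, 28, 30, 28]
Pivot position: 3

After partitioning with pivot 22, the array becomes [21, 17, 18, 22, 28, 30, 28]. The pivot is placed at index 3. All elements to the left of the pivot are <= 22, and all elements to the right are > 22.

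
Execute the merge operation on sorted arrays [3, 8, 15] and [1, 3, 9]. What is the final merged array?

Merging process:

Compare 3 vs 1: take 1 from right. Merged: [1]
Compare 3 vs 3: take 3 from left. Merged: [1, 3]
Compare 8 vs 3: take 3 from right. Merged: [1, 3, 3]
Compare 8 vs 9: take 8 from left. Merged: [1, 3, 3, 8]
Compare 15 vs 9: take 9 from right. Merged: [1, 3, 3, 8, 9]
Append remaining from left: [15]. Merged: [1, 3, 3, 8, 9, 15]

Final merged array: [1, 3, 3, 8, 9, 15]
Total comparisons: 5

The merged array is [1, 3, 3, 8, 9, 15], requiring 5 comparisons. The merge step runs in O(n) time where n is the total number of elements.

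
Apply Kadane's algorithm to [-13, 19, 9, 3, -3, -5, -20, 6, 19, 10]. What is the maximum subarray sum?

Using Kadane's algorithm on [-13, 19, 9, 3, -3, -5, -20, 6, 19, 10]:

Scanning through the array:
Position 1 (value 19): max_ending_here = 19, max_so_far = 19
Position 2 (value 9): max_ending_here = 28, max_so_far = 28
Position 3 (value 3): max_ending_here = 31, max_so_far = 31
Position 4 (value -3): max_ending_here = 28, max_so_far = 31
Position 5 (value -5): max_ending_here = 23, max_so_far = 31
Position 6 (value -20): max_ending_here = 3, max_so_far = 31
Position 7 (value 6): max_ending_here = 9, max_so_far = 31
Position 8 (value 19): max_ending_here = 28, max_so_far = 31
Position 9 (value 10): max_ending_here = 38, max_so_far = 38

Maximum subarray: [19, 9, 3, -3, -5, -20, 6, 19, 10]
Maximum sum: 38

The maximum subarray is [19, 9, 3, -3, -5, -20, 6, 19, 10] with sum 38. This subarray runs from index 1 to index 9.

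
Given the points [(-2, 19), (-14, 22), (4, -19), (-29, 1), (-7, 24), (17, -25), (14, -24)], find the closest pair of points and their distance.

Computing all pairwise distances among 7 points:

d((-2, 19), (-14, 22)) = 12.3693
d((-2, 19), (4, -19)) = 38.4708
d((-2, 19), (-29, 1)) = 32.45
d((-2, 19), (-7, 24)) = 7.0711
d((-2, 19), (17, -25)) = 47.927
d((-2, 19), (14, -24)) = 45.8803
d((-14, 22), (4, -19)) = 44.7772
d((-14, 22), (-29, 1)) = 25.807
d((-14, 22), (-7, 24)) = 7.2801
d((-14, 22), (17, -25)) = 56.3028
d((-14, 22), (14, -24)) = 53.8516
d((4, -19), (-29, 1)) = 38.5876
d((4, -19), (-7, 24)) = 44.3847
d((4, -19), (17, -25)) = 14.3178
d((4, -19), (14, -24)) = 11.1803
d((-29, 1), (-7, 24)) = 31.8277
d((-29, 1), (17, -25)) = 52.8394
d((-29, 1), (14, -24)) = 49.7393
d((-7, 24), (17, -25)) = 54.5619
d((-7, 24), (14, -24)) = 52.3927
d((17, -25), (14, -24)) = 3.1623 <-- minimum

Closest pair: (17, -25) and (14, -24) with distance 3.1623

The closest pair is (17, -25) and (14, -24) with Euclidean distance 3.1623. For 7 points, brute-force pairwise comparison is shown above. For large n, the divide-and-conquer algorithm (sort by x, recurse on halves, check the dividing strip) achieves O(n log n).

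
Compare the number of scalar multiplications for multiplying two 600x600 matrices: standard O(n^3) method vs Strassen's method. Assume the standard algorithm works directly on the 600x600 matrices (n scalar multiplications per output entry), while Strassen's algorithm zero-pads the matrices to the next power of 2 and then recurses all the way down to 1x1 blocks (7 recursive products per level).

Matrix multiplication for 600x600 matrices:

Strassen's algorithm requires power-of-2 dimensions. Pad 600x600 to 1024x1024 (next power of 2).

Standard algorithm: 600^3 = 216000000 multiplications
Strassen's algorithm: 7^(log2(1024)) = 7^10 = 282475249 multiplications
Difference: 216000000 - 282475249 = -66475249 (Strassen uses MORE here due to padding overhead — for small or just-over-power-of-2 n, padding can outweigh the per-level savings)

Standard: 216000000 multiplications (600^3). Strassen: 282475249 multiplications (7^10, after padding to 1024x1024). Strassen reduces 8 recursive multiplications to 7 at each level.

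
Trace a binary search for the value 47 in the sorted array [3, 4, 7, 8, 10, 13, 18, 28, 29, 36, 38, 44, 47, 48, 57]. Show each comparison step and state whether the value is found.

Binary search for 47 in [3, 4, 7, 8, 10, 13, 18, 28, 29, 36, 38, 44, 47, 48, 57]:

lo=0, hi=14, mid=7, arr[mid]=28 -> 28 < 47, search right half
lo=8, hi=14, mid=11, arr[mid]=44 -> 44 < 47, search right half
lo=12, hi=14, mid=13, arr[mid]=48 -> 48 > 47, search left half
lo=12, hi=12, mid=12, arr[mid]=47 -> Found target at index 12!

Binary search finds 47 at index 12 after 4 comparisons. The search repeatedly halves the search space by comparing with the middle element.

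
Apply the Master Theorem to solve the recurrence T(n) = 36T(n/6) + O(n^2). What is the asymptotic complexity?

Master Theorem for T(n) = 36T(n/6) + O(n^2):

a = 36, b = 6, c = 2
log_b(a) = log_6(36) = 2.0000

Case 2: c = 2 = log_6(36) = 2.0000
T(n) = O(n^2 log n) = O(n^2 log n)

For T(n) = 36T(n/6) + O(n^2): log_6(36) = 2.0000. This is Case 2 of the Master Theorem (c = log_b(a), equal work at all levels), giving O(n^2 log n).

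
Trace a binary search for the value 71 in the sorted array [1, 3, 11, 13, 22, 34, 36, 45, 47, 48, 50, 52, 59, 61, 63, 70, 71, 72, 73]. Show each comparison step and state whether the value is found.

Binary search for 71 in [1, 3, 11, 13, 22, 34, 36, 45, 47, 48, 50, 52, 59, 61, 63, 70, 71, 72, 73]:

lo=0, hi=18, mid=9, arr[mid]=48 -> 48 < 71, search right half
lo=10, hi=18, mid=14, arr[mid]=63 -> 63 < 71, search right half
lo=15, hi=18, mid=16, arr[mid]=71 -> Found target at index 16!

Binary search finds 71 at index 16 after 3 comparisons. The search repeatedly halves the search space by comparing with the middle element.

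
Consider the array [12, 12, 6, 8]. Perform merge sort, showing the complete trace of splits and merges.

Merge sort trace:

Split: [12, 12, 6, 8] -> [12, 12] and [6, 8]
  Split: [12, 12] -> [12] and [12]
  Merge: [12] + [12] -> [12, 12]
  Split: [6, 8] -> [6] and [8]
  Merge: [6] + [8] -> [6, 8]
Merge: [12, 12] + [6, 8] -> [6, 8, 12, 12]

Final sorted array: [6, 8, 12, 12]

The merge sort proceeds by recursively splitting the array and merging sorted halves.
After all merges, the sorted array is [6, 8, 12, 12].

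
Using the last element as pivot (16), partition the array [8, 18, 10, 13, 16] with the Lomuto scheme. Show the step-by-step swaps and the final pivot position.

Lomuto partition with pivot = 16:

Initial array: [8, 18, 10, 13, 16]

arr[0]=8 <= 16: swap with position 0, array becomes [8, 18, 10, 13, 16]
arr[1]=18 > 16: no swap
arr[2]=10 <= 16: swap with position 1, array becomes [8, 10, 18, 13, 16]
arr[3]=13 <= 16: swap with position 2, array becomes [8, 10, 13, 18, 16]

Place pivot at position 3: [8, 10, 13, 16, 18]
Pivot position: 3

After partitioning with pivot 16, the array becomes [8, 10, 13, 16, 18]. The pivot is placed at index 3. All elements to the left of the pivot are <= 16, and all elements to the right are > 16.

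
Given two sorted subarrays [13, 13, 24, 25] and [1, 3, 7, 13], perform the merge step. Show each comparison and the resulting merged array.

Merging process:

Compare 13 vs 1: take 1 from right. Merged: [1]
Compare 13 vs 3: take 3 from right. Merged: [1, 3]
Compare 13 vs 7: take 7 from right. Merged: [1, 3, 7]
Compare 13 vs 13: take 13 from left. Merged: [1, 3, 7, 13]
Compare 13 vs 13: take 13 from left. Merged: [1, 3, 7, 13, 13]
Compare 24 vs 13: take 13 from right. Merged: [1, 3, 7, 13, 13, 13]
Append remaining from left: [24, 25]. Merged: [1, 3, 7, 13, 13, 13, 24, 25]

Final merged array: [1, 3, 7, 13, 13, 13, 24, 25]
Total comparisons: 6

The merged array is [1, 3, 7, 13, 13, 13, 24, 25], requiring 6 comparisons. The merge step runs in O(n) time where n is the total number of elements.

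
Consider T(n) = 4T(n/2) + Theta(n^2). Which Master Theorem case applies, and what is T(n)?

Master Theorem for T(n) = 4T(n/2) + O(n^2):

a = 4, b = 2, c = 2
log_b(a) = log_2(4) = 2.0000

Case 2: c = 2 = log_2(4) = 2.0000
T(n) = O(n^2 log n) = O(n^2 log n)

For T(n) = 4T(n/2) + O(n^2): log_2(4) = 2.0000. This is Case 2 of the Master Theorem (c = log_b(a), equal work at all levels), giving O(n^2 log n).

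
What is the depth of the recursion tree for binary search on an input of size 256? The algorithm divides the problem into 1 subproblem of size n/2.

For divide and conquer with division factor 2:

Problem sizes at each level:
Level 0: 256
Level 1: 128
Level 2: 64
Level 3: 32
Level 4: 16
Level 5: 8
Level 6: 4
Level 7: 2
Level 8: 1

The root is level 0 and the size-1 base case is level 8 (the tree spans levels 0 through 8, i.e. 9 levels counting the root), so the depth is the number of divisions: log_2(256) = 8

The recursion tree depth is log_2(256) = 8. At each level, the problem size is divided by 2, so it takes 8 divisions to reduce to a base case of size 1. The algorithm makes 1 recursive call at each level.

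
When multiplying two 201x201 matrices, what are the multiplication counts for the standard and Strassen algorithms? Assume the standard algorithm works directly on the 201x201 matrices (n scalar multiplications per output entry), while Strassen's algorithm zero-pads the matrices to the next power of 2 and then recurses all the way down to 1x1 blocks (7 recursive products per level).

Matrix multiplication for 201x201 matrices:

Strassen's algorithm requires power-of-2 dimensions. Pad 201x201 to 256x256 (next power of 2).

Standard algorithm: 201^3 = 8120601 multiplications
Strassen's algorithm: 7^(log2(256)) = 7^8 = 5764801 multiplications
Savings: 8120601 - 5764801 = 2355800 multiplications

Standard: 8120601 multiplications (201^3). Strassen: 5764801 multiplications (7^8, after padding to 256x256). Strassen reduces 8 recursive multiplications to 7 at each level.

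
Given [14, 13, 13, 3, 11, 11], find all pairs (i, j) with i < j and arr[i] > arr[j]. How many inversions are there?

Finding inversions in [14, 13, 13, 3, 11, 11]:

(0, 1): arr[0]=14 > arr[1]=13
(0, 2): arr[0]=14 > arr[2]=13
(0, 3): arr[0]=14 > arr[3]=3
(0, 4): arr[0]=14 > arr[4]=11
(0, 5): arr[0]=14 > arr[5]=11
(1, 3): arr[1]=13 > arr[3]=3
(1, 4): arr[1]=13 > arr[4]=11
(1, 5): arr[1]=13 > arr[5]=11
(2, 3): arr[2]=13 > arr[3]=3
(2, 4): arr[2]=13 > arr[4]=11
(2, 5): arr[2]=13 > arr[5]=11

Total inversions: 11

The array has 11 inversion(s): (0,1), (0,2), (0,3), (0,4), (0,5), (1,3), (1,4), (1,5), (2,3), (2,4), (2,5). Each pair (i,j) satisfies i < j and arr[i] > arr[j].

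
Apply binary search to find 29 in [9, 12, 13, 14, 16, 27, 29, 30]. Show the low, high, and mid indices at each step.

Binary search for 29 in [9, 12, 13, 14, 16, 27, 29, 30]:

lo=0, hi=7, mid=3, arr[mid]=14 -> 14 < 29, search right half
lo=4, hi=7, mid=5, arr[mid]=27 -> 27 < 29, search right half
lo=6, hi=7, mid=6, arr[mid]=29 -> Found target at index 6!

Binary search finds 29 at index 6 after 3 comparisons. The search repeatedly halves the search space by comparing with the middle element.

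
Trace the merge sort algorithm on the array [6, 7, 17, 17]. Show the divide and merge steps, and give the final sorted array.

Merge sort trace:

Split: [6, 7, 17, 17] -> [6, 7] and [17, 17]
  Split: [6, 7] -> [6] and [7]
  Merge: [6] + [7] -> [6, 7]
  Split: [17, 17] -> [17] and [17]
  Merge: [17] + [17] -> [17, 17]
Merge: [6, 7] + [17, 17] -> [6, 7, 17, 17]

Final sorted array: [6, 7, 17, 17]

The merge sort proceeds by recursively splitting the array and merging sorted halves.
After all merges, the sorted array is [6, 7, 17, 17].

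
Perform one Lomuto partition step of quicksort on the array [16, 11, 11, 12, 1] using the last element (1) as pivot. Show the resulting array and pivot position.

Lomuto partition with pivot = 1:

Initial array: [16, 11, 11, 12, 1]

arr[0]=16 > 1: no swap
arr[1]=11 > 1: no swap
arr[2]=11 > 1: no swap
arr[3]=12 > 1: no swap

Place pivot at position 0: [1, 11, 11, 12, 16]
Pivot position: 0

After partitioning with pivot 1, the array becomes [1, 11, 11, 12, 16]. The pivot is placed at index 0. All elements to the left of the pivot are <= 1, and all elements to the right are > 1.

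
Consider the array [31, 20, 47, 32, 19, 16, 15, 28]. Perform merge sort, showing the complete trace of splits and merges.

Merge sort trace:

Split: [31, 20, 47, 32, 19, 16, 15, 28] -> [31, 20, 47, 32] and [19, 16, 15, 28]
  Split: [31, 20, 47, 32] -> [31, 20] and [47, 32]
    Split: [31, 20] -> [31] and [20]
    Merge: [31] + [20] -> [20, 31]
    Split: [47, 32] -> [47] and [32]
    Merge: [47] + [32] -> [32, 47]
  Merge: [20, 31] + [32, 47] -> [20, 31, 32, 47]
  Split: [19, 16, 15, 28] -> [19, 16] and [15, 28]
    Split: [19, 16] -> [19] and [16]
    Merge: [19] + [16] -> [16, 19]
    Split: [15, 28] -> [15] and [28]
    Merge: [15] + [28] -> [15, 28]
  Merge: [16, 19] + [15, 28] -> [15, 16, 19, 28]
Merge: [20, 31, 32, 47] + [15, 16, 19, 28] -> [15, 16, 19, 20, 28, 31, 32, 47]

Final sorted array: [15, 16, 19, 20, 28, 31, 32, 47]

The merge sort proceeds by recursively splitting the array and merging sorted halves.
After all merges, the sorted array is [15, 16, 19, 20, 28, 31, 32, 47].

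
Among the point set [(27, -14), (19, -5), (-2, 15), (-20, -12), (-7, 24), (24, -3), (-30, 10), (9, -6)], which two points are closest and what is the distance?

Computing all pairwise distances among 8 points:

d((27, -14), (19, -5)) = 12.0416
d((27, -14), (-2, 15)) = 41.0122
d((27, -14), (-20, -12)) = 47.0425
d((27, -14), (-7, 24)) = 50.9902
d((27, -14), (24, -3)) = 11.4018
d((27, -14), (-30, 10)) = 61.8466
d((27, -14), (9, -6)) = 19.6977
d((19, -5), (-2, 15)) = 29.0
d((19, -5), (-20, -12)) = 39.6232
d((19, -5), (-7, 24)) = 38.9487
d((19, -5), (24, -3)) = 5.3852 <-- minimum
d((19, -5), (-30, 10)) = 51.2445
d((19, -5), (9, -6)) = 10.0499
d((-2, 15), (-20, -12)) = 32.45
d((-2, 15), (-7, 24)) = 10.2956
d((-2, 15), (24, -3)) = 31.6228
d((-2, 15), (-30, 10)) = 28.4429
d((-2, 15), (9, -6)) = 23.7065
d((-20, -12), (-7, 24)) = 38.2753
d((-20, -12), (24, -3)) = 44.911
d((-20, -12), (-30, 10)) = 24.1661
d((-20, -12), (9, -6)) = 29.6142
d((-7, 24), (24, -3)) = 41.1096
d((-7, 24), (-30, 10)) = 26.9258
d((-7, 24), (9, -6)) = 34.0
d((24, -3), (-30, 10)) = 55.5428
d((24, -3), (9, -6)) = 15.2971
d((-30, 10), (9, -6)) = 42.1545

Closest pair: (19, -5) and (24, -3) with distance 5.3852

The closest pair is (19, -5) and (24, -3) with Euclidean distance 5.3852. For 8 points, brute-force pairwise comparison is shown above. For large n, the divide-and-conquer algorithm (sort by x, recurse on halves, check the dividing strip) achieves O(n log n).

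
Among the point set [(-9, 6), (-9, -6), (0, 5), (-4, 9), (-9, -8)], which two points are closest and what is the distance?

Computing all pairwise distances among 5 points:

d((-9, 6), (-9, -6)) = 12.0
d((-9, 6), (0, 5)) = 9.0554
d((-9, 6), (-4, 9)) = 5.831
d((-9, 6), (-9, -8)) = 14.0
d((-9, -6), (0, 5)) = 14.2127
d((-9, -6), (-4, 9)) = 15.8114
d((-9, -6), (-9, -8)) = 2.0 <-- minimum
d((0, 5), (-4, 9)) = 5.6569
d((0, 5), (-9, -8)) = 15.8114
d((-4, 9), (-9, -8)) = 17.72

Closest pair: (-9, -6) and (-9, -8) with distance 2.0

The closest pair is (-9, -6) and (-9, -8) with Euclidean distance 2.0. For 5 points, brute-force pairwise comparison is shown above. For large n, the divide-and-conquer algorithm (sort by x, recurse on halves, check the dividing strip) achieves O(n log n).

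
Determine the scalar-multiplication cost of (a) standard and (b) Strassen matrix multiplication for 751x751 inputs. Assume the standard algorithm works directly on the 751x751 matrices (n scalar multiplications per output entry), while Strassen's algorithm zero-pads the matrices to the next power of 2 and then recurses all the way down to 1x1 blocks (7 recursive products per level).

Matrix multiplication for 751x751 matrices:

Strassen's algorithm requires power-of-2 dimensions. Pad 751x751 to 1024x1024 (next power of 2).

Standard algorithm: 751^3 = 423564751 multiplications
Strassen's algorithm: 7^(log2(1024)) = 7^10 = 282475249 multiplications
Savings: 423564751 - 282475249 = 141089502 multiplications

Standard: 423564751 multiplications (751^3). Strassen: 282475249 multiplications (7^10, after padding to 1024x1024). Strassen reduces 8 recursive multiplications to 7 at each level.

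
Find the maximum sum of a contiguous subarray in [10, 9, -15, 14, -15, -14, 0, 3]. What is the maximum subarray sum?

Using Kadane's algorithm on [10, 9, -15, 14, -15, -14, 0, 3]:

Scanning through the array:
Position 1 (value 9): max_ending_here = 19, max_so_far = 19
Position 2 (value -15): max_ending_here = 4, max_so_far = 19
Position 3 (value 14): max_ending_here = 18, max_so_far = 19
Position 4 (value -15): max_ending_here = 3, max_so_far = 19
Position 5 (value -14): max_ending_here = -11, max_so_far = 19
Position 6 (value 0): max_ending_here = 0, max_so_far = 19
Position 7 (value 3): max_ending_here = 3, max_so_far = 19

Maximum subarray: [10, 9]
Maximum sum: 19

The maximum subarray is [10, 9] with sum 19. This subarray runs from index 0 to index 1.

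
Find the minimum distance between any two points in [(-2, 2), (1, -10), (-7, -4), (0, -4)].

Computing all pairwise distances among 4 points:

d((-2, 2), (1, -10)) = 12.3693
d((-2, 2), (-7, -4)) = 7.8102
d((-2, 2), (0, -4)) = 6.3246
d((1, -10), (-7, -4)) = 10.0
d((1, -10), (0, -4)) = 6.0828 <-- minimum
d((-7, -4), (0, -4)) = 7.0

Closest pair: (1, -10) and (0, -4) with distance 6.0828

The closest pair is (1, -10) and (0, -4) with Euclidean distance 6.0828. For 4 points, brute-force pairwise comparison is shown above. For large n, the divide-and-conquer algorithm (sort by x, recurse on halves, check the dividing strip) achieves O(n log n).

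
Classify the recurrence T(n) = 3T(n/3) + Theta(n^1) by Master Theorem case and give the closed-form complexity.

Master Theorem for T(n) = 3T(n/3) + O(n^1):

a = 3, b = 3, c = 1
log_b(a) = log_3(3) = 1.0000

Case 2: c = 1 = log_3(3) = 1.0000
T(n) = O(n^1 log n) = O(n log n)

For T(n) = 3T(n/3) + O(n^1): log_3(3) = 1.0000. This is Case 2 of the Master Theorem (c = log_b(a), equal work at all levels), giving O(n log n).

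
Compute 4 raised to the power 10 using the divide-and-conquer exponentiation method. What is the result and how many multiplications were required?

Computing 4^10 by squaring (build up from 4^1; each line after the first costs one multiplication):

4^1 = 4
4^2 = (4^1)^2 = 4^2 = 16
4^4 = (4^2)^2 = 16^2 = 256
4^5 = 4 * 4^4 = 4 * 256 = 1024
4^10 = (4^5)^2 = 1024^2 = 1048576

Result: 1048576
Multiplications needed: 4 (4 lines after 4^1)

4^10 = 1048576. Using exponentiation by squaring, this requires 4 multiplications. The key idea: if the exponent is even, square the half-power; if odd, multiply by the base once.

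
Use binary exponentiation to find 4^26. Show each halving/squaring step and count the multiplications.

Computing 4^26 by squaring (build up from 4^1; each line after the first costs one multiplication):

4^1 = 4
4^2 = (4^1)^2 = 4^2 = 16
4^3 = 4 * 4^2 = 4 * 16 = 64
4^6 = (4^3)^2 = 64^2 = 4096
4^12 = (4^6)^2 = 4096^2 = 16777216
4^13 = 4 * 4^12 = 4 * 16777216 = 67108864
4^26 = (4^13)^2 = 67108864^2 = 4503599627370496

Result: 4503599627370496
Multiplications needed: 6 (6 lines after 4^1)

4^26 = 4503599627370496. Using exponentiation by squaring, this requires 6 multiplications. The key idea: if the exponent is even, square the half-power; if odd, multiply by the base once.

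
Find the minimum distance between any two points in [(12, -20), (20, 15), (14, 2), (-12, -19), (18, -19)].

Computing all pairwise distances among 5 points:

d((12, -20), (20, 15)) = 35.9026
d((12, -20), (14, 2)) = 22.0907
d((12, -20), (-12, -19)) = 24.0208
d((12, -20), (18, -19)) = 6.0828 <-- minimum
d((20, 15), (14, 2)) = 14.3178
d((20, 15), (-12, -19)) = 46.6905
d((20, 15), (18, -19)) = 34.0588
d((14, 2), (-12, -19)) = 33.4215
d((14, 2), (18, -19)) = 21.3776
d((-12, -19), (18, -19)) = 30.0

Closest pair: (12, -20) and (18, -19) with distance 6.0828

The closest pair is (12, -20) and (18, -19) with Euclidean distance 6.0828. For 5 points, brute-force pairwise comparison is shown above. For large n, the divide-and-conquer algorithm (sort by x, recurse on halves, check the dividing strip) achieves O(n log n).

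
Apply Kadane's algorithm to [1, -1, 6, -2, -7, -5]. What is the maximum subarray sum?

Using Kadane's algorithm on [1, -1, 6, -2, -7, -5]:

Scanning through the array:
Position 1 (value -1): max_ending_here = 0, max_so_far = 1
Position 2 (value 6): max_ending_here = 6, max_so_far = 6
Position 3 (value -2): max_ending_here = 4, max_so_far = 6
Position 4 (value -7): max_ending_here = -3, max_so_far = 6
Position 5 (value -5): max_ending_here = -5, max_so_far = 6

Maximum subarray: [1, -1, 6]
Maximum sum: 6

The maximum subarray is [1, -1, 6] with sum 6. This subarray runs from index 0 to index 2.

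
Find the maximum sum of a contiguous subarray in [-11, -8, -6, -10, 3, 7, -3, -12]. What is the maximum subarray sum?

Using Kadane's algorithm on [-11, -8, -6, -10, 3, 7, -3, -12]:

Scanning through the array:
Position 1 (value -8): max_ending_here = -8, max_so_far = -8
Position 2 (value -6): max_ending_here = -6, max_so_far = -6
Position 3 (value -10): max_ending_here = -10, max_so_far = -6
Position 4 (value 3): max_ending_here = 3, max_so_far = 3
Position 5 (value 7): max_ending_here = 10, max_so_far = 10
Position 6 (value -3): max_ending_here = 7, max_so_far = 10
Position 7 (value -12): max_ending_here = -5, max_so_far = 10

Maximum subarray: [3, 7]
Maximum sum: 10

The maximum subarray is [3, 7] with sum 10. This subarray runs from index 4 to index 5.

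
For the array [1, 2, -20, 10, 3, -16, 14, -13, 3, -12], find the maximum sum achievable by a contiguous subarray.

Using Kadane's algorithm on [1, 2, -20, 10, 3, -16, 14, -13, 3, -12]:

Scanning through the array:
Position 1 (value 2): max_ending_here = 3, max_so_far = 3
Position 2 (value -20): max_ending_here = -17, max_so_far = 3
Position 3 (value 10): max_ending_here = 10, max_so_far = 10
Position 4 (value 3): max_ending_here = 13, max_so_far = 13
Position 5 (value -16): max_ending_here = -3, max_so_far = 13
Position 6 (value 14): max_ending_here = 14, max_so_far = 14
Position 7 (value -13): max_ending_here = 1, max_so_far = 14
Position 8 (value 3): max_ending_here = 4, max_so_far = 14
Position 9 (value -12): max_ending_here = -8, max_so_far = 14

Maximum subarray: [14]
Maximum sum: 14

The maximum subarray is [14] with sum 14. This subarray runs from index 6 to index 6.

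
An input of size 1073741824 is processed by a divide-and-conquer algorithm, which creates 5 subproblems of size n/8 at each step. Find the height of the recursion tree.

For divide and conquer with division factor 8:

Problem sizes at each level:
Level 0: 1073741824
Level 1: 134217728
Level 2: 16777216
Level 3: 2097152
Level 4: 262144
Level 5: 32768
Level 6: 4096
Level 7: 512
Level 8: 64
Level 9: 8
Level 10: 1

The root is level 0 and the size-1 base case is level 10 (the tree spans levels 0 through 10, i.e. 11 levels counting the root), so the depth is the number of divisions: log_8(1073741824) = 10

The recursion tree depth is log_8(1073741824) = 10. At each level, the problem size is divided by 8, so it takes 10 divisions to reduce to a base case of size 1. The algorithm makes 5 recursive calls at each level.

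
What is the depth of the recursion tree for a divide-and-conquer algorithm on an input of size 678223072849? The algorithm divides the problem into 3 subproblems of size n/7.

For divide and conquer with division factor 7:

Problem sizes at each level:
Level 0: 678223072849
Level 1: 96889010407
Level 2: 13841287201
Level 3: 1977326743
Level 4: 282475249
Level 5: 40353607
Level 6: 5764801
Level 7: 823543
Level 8: 117649
Level 9: 16807
Level 10: 2401
Level 11: 343
Level 12: 49
Level 13: 7
Level 14: 1

The root is level 0 and the size-1 base case is level 14 (the tree spans levels 0 through 14, i.e. 15 levels counting the root), so the depth is the number of divisions: log_7(678223072849) = 14

The recursion tree depth is log_7(678223072849) = 14. At each level, the problem size is divided by 7, so it takes 14 divisions to reduce to a base case of size 1. The algorithm makes 3 recursive calls at each level.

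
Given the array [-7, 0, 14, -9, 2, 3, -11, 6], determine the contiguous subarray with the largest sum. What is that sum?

Using Kadane's algorithm on [-7, 0, 14, -9, 2, 3, -11, 6]:

Scanning through the array:
Position 1 (value 0): max_ending_here = 0, max_so_far = 0
Position 2 (value 14): max_ending_here = 14, max_so_far = 14
Position 3 (value -9): max_ending_here = 5, max_so_far = 14
Position 4 (value 2): max_ending_here = 7, max_so_far = 14
Position 5 (value 3): max_ending_here = 10, max_so_far = 14
Position 6 (value -11): max_ending_here = -1, max_so_far = 14
Position 7 (value 6): max_ending_here = 6, max_so_far = 14

Maximum subarray: [0, 14]
Maximum sum: 14

The maximum subarray is [0, 14] with sum 14. This subarray runs from index 1 to index 2.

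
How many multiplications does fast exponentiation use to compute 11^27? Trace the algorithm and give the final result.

Computing 11^27 by squaring (build up from 11^1; each line after the first costs one multiplication):

11^1 = 11
11^2 = (11^1)^2 = 11^2 = 121
11^3 = 11 * 11^2 = 11 * 121 = 1331
11^6 = (11^3)^2 = 1331^2 = 1771561
11^12 = (11^6)^2 = 1771561^2 = 3138428376721
11^13 = 11 * 11^12 = 11 * 3138428376721 = 34522712143931
11^26 = (11^13)^2 = 34522712143931^2 = 1191817653772720942460132761
11^27 = 11 * 11^26 = 11 * 1191817653772720942460132761 = 13109994191499930367061460371

Result: 13109994191499930367061460371
Multiplications needed: 7 (7 lines after 11^1)

11^27 = 13109994191499930367061460371. Using exponentiation by squaring, this requires 7 multiplications. The key idea: if the exponent is even, square the half-power; if odd, multiply by the base once.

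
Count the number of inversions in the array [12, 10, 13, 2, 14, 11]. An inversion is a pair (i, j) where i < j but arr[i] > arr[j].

Finding inversions in [12, 10, 13, 2, 14, 11]:

(0, 1): arr[0]=12 > arr[1]=10
(0, 3): arr[0]=12 > arr[3]=2
(0, 5): arr[0]=12 > arr[5]=11
(1, 3): arr[1]=10 > arr[3]=2
(2, 3): arr[2]=13 > arr[3]=2
(2, 5): arr[2]=13 > arr[5]=11
(4, 5): arr[4]=14 > arr[5]=11

Total inversions: 7

The array has 7 inversion(s): (0,1), (0,3), (0,5), (1,3), (2,3), (2,5), (4,5). Each pair (i,j) satisfies i < j and arr[i] > arr[j].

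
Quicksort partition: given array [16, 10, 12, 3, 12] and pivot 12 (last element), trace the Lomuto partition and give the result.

Lomuto partition with pivot = 12:

Initial array: [16, 10, 12, 3, 12]

arr[0]=16 > 12: no swap
arr[1]=10 <= 12: swap with position 0, array becomes [10, 16, 12, 3, 12]
arr[2]=12 <= 12: swap with position 1, array becomes [10, 12, 16, 3, 12]
arr[3]=3 <= 12: swap with position 2, array becomes [10, 12, 3, 16, 12]

Place pivot at position 3: [10, 12, 3, 12, 16]
Pivot position: 3

After partitioning with pivot 12, the array becomes [10, 12, 3, 12, 16]. The pivot is placed at index 3. All elements to the left of the pivot are <= 12, and all elements to the right are > 12.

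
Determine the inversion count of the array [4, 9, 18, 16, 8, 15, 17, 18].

Finding inversions in [4, 9, 18, 16, 8, 15, 17, 18]:

(1, 4): arr[1]=9 > arr[4]=8
(2, 3): arr[2]=18 > arr[3]=16
(2, 4): arr[2]=18 > arr[4]=8
(2, 5): arr[2]=18 > arr[5]=15
(2, 6): arr[2]=18 > arr[6]=17
(3, 4): arr[3]=16 > arr[4]=8
(3, 5): arr[3]=16 > arr[5]=15

Total inversions: 7

The array has 7 inversion(s): (1,4), (2,3), (2,4), (2,5), (2,6), (3,4), (3,5). Each pair (i,j) satisfies i < j and arr[i] > arr[j].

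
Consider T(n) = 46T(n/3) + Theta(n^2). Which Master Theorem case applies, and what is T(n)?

Master Theorem for T(n) = 46T(n/3) + O(n^2):

a = 46, b = 3, c = 2
log_b(a) = log_3(46) = 3.4850

Case 1: c = 2 < log_3(46) = 3.4850
T(n) = O(n^(log_3 46))

For T(n) = 46T(n/3) + O(n^2): log_3(46) = 3.4850. This is Case 1 of the Master Theorem (c < log_b(a), work dominated by leaves), giving O(n^(log_3 46)).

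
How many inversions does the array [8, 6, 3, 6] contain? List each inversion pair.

Finding inversions in [8, 6, 3, 6]:

(0, 1): arr[0]=8 > arr[1]=6
(0, 2): arr[0]=8 > arr[2]=3
(0, 3): arr[0]=8 > arr[3]=6
(1, 2): arr[1]=6 > arr[2]=3

Total inversions: 4

The array has 4 inversion(s): (0,1), (0,2), (0,3), (1,2). Each pair (i,j) satisfies i < j and arr[i] > arr[j].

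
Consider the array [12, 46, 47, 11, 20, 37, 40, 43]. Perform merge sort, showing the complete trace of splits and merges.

Merge sort trace:

Split: [12, 46, 47, 11, 20, 37, 40, 43] -> [12, 46, 47, 11] and [20, 37, 40, 43]
  Split: [12, 46, 47, 11] -> [12, 46] and [47, 11]
    Split: [12, 46] -> [12] and [46]
    Merge: [12] + [46] -> [12, 46]
    Split: [47, 11] -> [47] and [11]
    Merge: [47] + [11] -> [11, 47]
  Merge: [12, 46] + [11, 47] -> [11, 12, 46, 47]
  Split: [20, 37, 40, 43] -> [20, 37] and [40, 43]
    Split: [20, 37] -> [20] and [37]
    Merge: [20] + [37] -> [20, 37]
    Split: [40, 43] -> [40] and [43]
    Merge: [40] + [43] -> [40, 43]
  Merge: [20, 37] + [40, 43] -> [20, 37, 40, 43]
Merge: [11, 12, 46, 47] + [20, 37, 40, 43] -> [11, 12, 20, 37, 40, 43, 46, 47]

Final sorted array: [11, 12, 20, 37, 40, 43, 46, 47]

The merge sort proceeds by recursively splitting the array and merging sorted halves.
After all merges, the sorted array is [11, 12, 20, 37, 40, 43, 46, 47].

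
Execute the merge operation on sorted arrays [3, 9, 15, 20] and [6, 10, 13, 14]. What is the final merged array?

Merging process:

Compare 3 vs 6: take 3 from left. Merged: [3]
Compare 9 vs 6: take 6 from right. Merged: [3, 6]
Compare 9 vs 10: take 9 from left. Merged: [3, 6, 9]
Compare 15 vs 10: take 10 from right. Merged: [3, 6, 9, 10]
Compare 15 vs 13: take 13 from right. Merged: [3, 6, 9, 10, 13]
Compare 15 vs 14: take 14 from right. Merged: [3, 6, 9, 10, 13, 14]
Append remaining from left: [15, 20]. Merged: [3, 6, 9, 10, 13, 14, 15, 20]

Final merged array: [3, 6, 9, 10, 13, 14, 15, 20]
Total comparisons: 6

The merged array is [3, 6, 9, 10, 13, 14, 15, 20], requiring 6 comparisons. The merge step runs in O(n) time where n is the total number of elements.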